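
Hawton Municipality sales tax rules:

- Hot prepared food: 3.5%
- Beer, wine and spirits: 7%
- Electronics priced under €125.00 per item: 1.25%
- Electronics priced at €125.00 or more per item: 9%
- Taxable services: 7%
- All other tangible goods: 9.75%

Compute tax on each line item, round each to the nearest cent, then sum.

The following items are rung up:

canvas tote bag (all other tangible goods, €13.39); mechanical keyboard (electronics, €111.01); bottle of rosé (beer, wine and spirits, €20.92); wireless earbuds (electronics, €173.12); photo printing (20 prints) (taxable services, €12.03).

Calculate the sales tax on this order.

Canvas tote bag €13.39: all other tangible goods → 9.75% → €1.31
Mechanical keyboard €111.01: electronics, under €125.00 → 1.25% → €1.39
Bottle of rosé €20.92: beer, wine and spirits → 7% → €1.46
Wireless earbuds €173.12: electronics, €125.00 or more → 9% → €15.58
Photo printing (20 prints) €12.03: taxable services → 7% → €0.84
Total tax = €1.31 + €1.39 + €1.46 + €15.58 + €0.84 = €20.58

€20.58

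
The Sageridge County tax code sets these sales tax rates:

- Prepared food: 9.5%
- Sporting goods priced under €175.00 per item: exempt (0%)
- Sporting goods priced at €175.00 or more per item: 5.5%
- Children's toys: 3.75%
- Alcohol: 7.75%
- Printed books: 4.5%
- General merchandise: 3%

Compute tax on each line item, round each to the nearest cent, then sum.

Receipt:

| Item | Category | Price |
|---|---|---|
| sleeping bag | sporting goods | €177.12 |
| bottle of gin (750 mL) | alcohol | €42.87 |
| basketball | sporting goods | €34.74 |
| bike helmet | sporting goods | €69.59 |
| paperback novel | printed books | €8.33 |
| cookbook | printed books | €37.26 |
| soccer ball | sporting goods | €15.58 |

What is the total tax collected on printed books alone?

Paperback novel €8.33: printed books → 4.5% → €0.37
Cookbook €37.26: printed books → 4.5% → €1.68
Tax on printed books = €0.37 + €1.68 = €2.05

€2.05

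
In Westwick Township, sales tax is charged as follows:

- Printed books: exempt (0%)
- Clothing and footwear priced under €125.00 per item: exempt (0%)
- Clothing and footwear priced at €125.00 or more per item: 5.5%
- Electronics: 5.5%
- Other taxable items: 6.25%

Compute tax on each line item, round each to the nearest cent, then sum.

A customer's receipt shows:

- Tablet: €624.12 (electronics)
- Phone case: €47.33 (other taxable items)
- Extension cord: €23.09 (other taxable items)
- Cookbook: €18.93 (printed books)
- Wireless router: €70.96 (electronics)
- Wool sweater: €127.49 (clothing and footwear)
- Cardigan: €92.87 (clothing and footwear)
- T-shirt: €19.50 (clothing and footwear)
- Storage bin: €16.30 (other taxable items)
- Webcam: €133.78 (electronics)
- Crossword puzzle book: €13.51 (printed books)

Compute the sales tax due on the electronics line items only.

€45.59

Tablet €624.12: electronics → 5.5% → €34.33
Wireless router €70.96: electronics → 5.5% → €3.90
Webcam €133.78: electronics → 5.5% → €7.36
Tax on electronics = €34.33 + €3.90 + €7.36 = €45.59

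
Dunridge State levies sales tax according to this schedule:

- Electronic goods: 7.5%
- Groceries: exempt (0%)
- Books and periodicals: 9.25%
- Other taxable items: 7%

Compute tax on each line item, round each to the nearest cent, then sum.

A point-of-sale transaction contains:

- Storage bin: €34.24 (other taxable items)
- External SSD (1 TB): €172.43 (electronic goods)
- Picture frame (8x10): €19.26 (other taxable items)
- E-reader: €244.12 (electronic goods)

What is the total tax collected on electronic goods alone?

External SSD (1 TB) €172.43: electronic goods → 7.5% → €12.93
E-reader €244.12: electronic goods → 7.5% → €18.31
Tax on electronic goods = €12.93 + €18.31 = €31.24

€31.24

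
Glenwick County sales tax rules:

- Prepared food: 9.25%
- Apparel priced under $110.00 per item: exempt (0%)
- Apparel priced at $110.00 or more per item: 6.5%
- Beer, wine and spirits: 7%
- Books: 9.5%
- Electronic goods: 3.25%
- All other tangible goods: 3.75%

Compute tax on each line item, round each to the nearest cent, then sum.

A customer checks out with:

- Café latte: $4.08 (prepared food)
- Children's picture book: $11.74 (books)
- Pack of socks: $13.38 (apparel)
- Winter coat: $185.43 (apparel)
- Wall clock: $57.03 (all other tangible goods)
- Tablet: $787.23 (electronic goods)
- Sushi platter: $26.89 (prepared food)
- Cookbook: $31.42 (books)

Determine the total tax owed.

$46.74

Café latte $4.08: prepared food → 9.25% → $0.38
Children's picture book $11.74: books → 9.5% → $1.12
Pack of socks $13.38: apparel, under $110.00 → 0% → $0.00
Winter coat $185.43: apparel, $110.00 or more → 6.5% → $12.05
Wall clock $57.03: all other tangible goods → 3.75% → $2.14
Tablet $787.23: electronic goods → 3.25% → $25.58
Sushi platter $26.89: prepared food → 9.25% → $2.49
Cookbook $31.42: books → 9.5% → $2.98
Total tax = $0.38 + $1.12 + $12.05 + $2.14 + $25.58 + $2.49 + $2.98 = $46.74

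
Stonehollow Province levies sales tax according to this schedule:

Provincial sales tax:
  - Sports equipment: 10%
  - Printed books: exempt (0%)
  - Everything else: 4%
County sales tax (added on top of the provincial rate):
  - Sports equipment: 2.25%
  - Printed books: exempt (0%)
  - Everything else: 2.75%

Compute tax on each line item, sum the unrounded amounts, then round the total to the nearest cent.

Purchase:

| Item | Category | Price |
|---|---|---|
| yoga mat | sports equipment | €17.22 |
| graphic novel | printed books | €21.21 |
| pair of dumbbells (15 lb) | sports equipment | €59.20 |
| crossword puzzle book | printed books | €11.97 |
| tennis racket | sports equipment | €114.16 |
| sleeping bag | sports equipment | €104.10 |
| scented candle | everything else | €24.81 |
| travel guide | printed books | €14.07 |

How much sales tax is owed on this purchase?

Yoga mat €17.22: sports equipment → 10% + 2.25% county = 12.25% → €2.10945
Graphic novel €21.21: printed books → 0% + 0% county = 0% → €0.00
Pair of dumbbells (15 lb) €59.20: sports equipment → 10% + 2.25% county = 12.25% → €7.252
Crossword puzzle book €11.97: printed books → 0% + 0% county = 0% → €0.00
Tennis racket €114.16: sports equipment → 10% + 2.25% county = 12.25% → €13.9846
Sleeping bag €104.10: sports equipment → 10% + 2.25% county = 12.25% → €12.75225
Scented candle €24.81: everything else → 4% + 2.75% county = 6.75% → €1.674675
Travel guide €14.07: printed books → 0% + 0% county = 0% → €0.00
Unrounded tax sum = €37.772975 → €37.77

€37.77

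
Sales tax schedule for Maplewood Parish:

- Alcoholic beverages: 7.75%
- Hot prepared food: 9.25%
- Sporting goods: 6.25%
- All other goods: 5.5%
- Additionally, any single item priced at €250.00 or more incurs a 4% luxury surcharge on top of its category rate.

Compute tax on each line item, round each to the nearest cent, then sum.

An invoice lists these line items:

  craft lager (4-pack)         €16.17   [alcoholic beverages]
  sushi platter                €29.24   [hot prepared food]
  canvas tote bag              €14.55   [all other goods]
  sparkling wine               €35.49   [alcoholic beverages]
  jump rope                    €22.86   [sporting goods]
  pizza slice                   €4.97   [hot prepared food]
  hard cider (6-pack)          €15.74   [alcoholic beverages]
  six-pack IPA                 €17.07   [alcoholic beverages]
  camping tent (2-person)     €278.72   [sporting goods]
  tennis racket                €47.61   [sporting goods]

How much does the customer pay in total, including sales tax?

€525.90

Craft lager (4-pack) €16.17: alcoholic beverages → 7.75% → €1.25
Sushi platter €29.24: hot prepared food → 9.25% → €2.70
Canvas tote bag €14.55: all other goods → 5.5% → €0.80
Sparkling wine €35.49: alcoholic beverages → 7.75% → €2.75
Jump rope €22.86: sporting goods → 6.25% → €1.43
Pizza slice €4.97: hot prepared food → 9.25% → €0.46
Hard cider (6-pack) €15.74: alcoholic beverages → 7.75% → €1.22
Six-pack IPA €17.07: alcoholic beverages → 7.75% → €1.32
Camping tent (2-person) €278.72: sporting goods → 6.25% + 4% surcharge = 10.25% → €28.57
Tennis racket €47.61: sporting goods → 6.25% → €2.98
Subtotal = €482.42; tax = €43.48; total due = €525.90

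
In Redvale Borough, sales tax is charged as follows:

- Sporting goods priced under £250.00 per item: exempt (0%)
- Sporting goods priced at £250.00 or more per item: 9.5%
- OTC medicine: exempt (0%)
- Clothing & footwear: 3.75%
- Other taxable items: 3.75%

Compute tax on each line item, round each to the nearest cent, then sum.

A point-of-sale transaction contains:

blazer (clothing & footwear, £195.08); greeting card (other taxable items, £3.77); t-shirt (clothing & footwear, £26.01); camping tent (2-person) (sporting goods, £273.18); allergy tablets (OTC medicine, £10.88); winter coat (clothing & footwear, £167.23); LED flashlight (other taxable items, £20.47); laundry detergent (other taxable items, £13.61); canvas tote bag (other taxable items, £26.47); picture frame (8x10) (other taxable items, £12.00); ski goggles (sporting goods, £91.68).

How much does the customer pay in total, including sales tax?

£883.76

Blazer £195.08: clothing & footwear → 3.75% → £7.32
Greeting card £3.77: other taxable items → 3.75% → £0.14
T-shirt £26.01: clothing & footwear → 3.75% → £0.98
Camping tent (2-person) £273.18: sporting goods, £250.00 or more → 9.5% → £25.95
Allergy tablets £10.88: OTC medicine → 0% → £0.00
Winter coat £167.23: clothing & footwear → 3.75% → £6.27
LED flashlight £20.47: other taxable items → 3.75% → £0.77
Laundry detergent £13.61: other taxable items → 3.75% → £0.51
Canvas tote bag £26.47: other taxable items → 3.75% → £0.99
Picture frame (8x10) £12.00: other taxable items → 3.75% → £0.45
Ski goggles £91.68: sporting goods, under £250.00 → 0% → £0.00
Subtotal = £840.38; tax = £43.38; total due = £883.76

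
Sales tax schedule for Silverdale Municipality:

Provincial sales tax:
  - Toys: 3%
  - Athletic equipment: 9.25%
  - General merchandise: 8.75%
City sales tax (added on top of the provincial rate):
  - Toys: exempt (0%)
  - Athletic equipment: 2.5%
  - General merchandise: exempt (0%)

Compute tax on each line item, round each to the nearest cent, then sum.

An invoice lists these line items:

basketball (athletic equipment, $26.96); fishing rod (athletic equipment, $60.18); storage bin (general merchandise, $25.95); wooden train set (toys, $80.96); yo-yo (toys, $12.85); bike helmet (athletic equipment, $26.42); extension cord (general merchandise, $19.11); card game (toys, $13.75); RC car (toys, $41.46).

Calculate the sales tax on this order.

Basketball $26.96: athletic equipment → 9.25% + 2.5% city = 11.75% → $3.17
Fishing rod $60.18: athletic equipment → 9.25% + 2.5% city = 11.75% → $7.07
Storage bin $25.95: general merchandise → 8.75% + 0% city = 8.75% → $2.27
Wooden train set $80.96: toys → 3% + 0% city = 3% → $2.43
Yo-yo $12.85: toys → 3% + 0% city = 3% → $0.39
Bike helmet $26.42: athletic equipment → 9.25% + 2.5% city = 11.75% → $3.10
Extension cord $19.11: general merchandise → 8.75% + 0% city = 8.75% → $1.67
Card game $13.75: toys → 3% + 0% city = 3% → $0.41
RC car $41.46: toys → 3% + 0% city = 3% → $1.24
Total tax = $3.17 + $7.07 + $2.27 + $2.43 + $0.39 + $3.10 + $1.67 + $0.41 + $1.24 = $21.75

$21.75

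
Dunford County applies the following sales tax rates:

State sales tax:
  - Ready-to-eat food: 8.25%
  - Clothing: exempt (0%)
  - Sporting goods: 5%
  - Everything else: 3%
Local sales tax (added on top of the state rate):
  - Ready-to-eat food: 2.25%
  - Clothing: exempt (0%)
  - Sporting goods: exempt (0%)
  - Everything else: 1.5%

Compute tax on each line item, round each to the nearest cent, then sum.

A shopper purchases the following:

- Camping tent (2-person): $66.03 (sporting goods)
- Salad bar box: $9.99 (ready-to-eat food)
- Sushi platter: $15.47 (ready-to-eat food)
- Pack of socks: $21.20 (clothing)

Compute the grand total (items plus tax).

Camping tent (2-person) $66.03: sporting goods → 5% + 0% local = 5% → $3.30
Salad bar box $9.99: ready-to-eat food → 8.25% + 2.25% local = 10.5% → $1.05
Sushi platter $15.47: ready-to-eat food → 8.25% + 2.25% local = 10.5% → $1.62
Pack of socks $21.20: clothing → 0% + 0% local = 0% → $0.00
Subtotal = $112.69; tax = $5.97; total due = $118.66

$118.66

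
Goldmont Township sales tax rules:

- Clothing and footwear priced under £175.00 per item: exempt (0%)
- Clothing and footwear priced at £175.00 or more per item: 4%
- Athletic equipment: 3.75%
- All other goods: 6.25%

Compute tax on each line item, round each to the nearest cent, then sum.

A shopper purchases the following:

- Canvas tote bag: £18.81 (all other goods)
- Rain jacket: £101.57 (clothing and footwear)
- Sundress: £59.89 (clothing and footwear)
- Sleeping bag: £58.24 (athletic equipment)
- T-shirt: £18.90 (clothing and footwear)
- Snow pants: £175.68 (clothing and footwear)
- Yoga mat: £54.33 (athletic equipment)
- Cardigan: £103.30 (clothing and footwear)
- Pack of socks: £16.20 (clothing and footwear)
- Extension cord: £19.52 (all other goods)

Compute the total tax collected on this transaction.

£13.65

Canvas tote bag £18.81: all other goods → 6.25% → £1.18
Rain jacket £101.57: clothing and footwear, under £175.00 → 0% → £0.00
Sundress £59.89: clothing and footwear, under £175.00 → 0% → £0.00
Sleeping bag £58.24: athletic equipment → 3.75% → £2.18
T-shirt £18.90: clothing and footwear, under £175.00 → 0% → £0.00
Snow pants £175.68: clothing and footwear, £175.00 or more → 4% → £7.03
Yoga mat £54.33: athletic equipment → 3.75% → £2.04
Cardigan £103.30: clothing and footwear, under £175.00 → 0% → £0.00
Pack of socks £16.20: clothing and footwear, under £175.00 → 0% → £0.00
Extension cord £19.52: all other goods → 6.25% → £1.22
Total tax = £1.18 + £2.18 + £7.03 + £2.04 + £1.22 = £13.65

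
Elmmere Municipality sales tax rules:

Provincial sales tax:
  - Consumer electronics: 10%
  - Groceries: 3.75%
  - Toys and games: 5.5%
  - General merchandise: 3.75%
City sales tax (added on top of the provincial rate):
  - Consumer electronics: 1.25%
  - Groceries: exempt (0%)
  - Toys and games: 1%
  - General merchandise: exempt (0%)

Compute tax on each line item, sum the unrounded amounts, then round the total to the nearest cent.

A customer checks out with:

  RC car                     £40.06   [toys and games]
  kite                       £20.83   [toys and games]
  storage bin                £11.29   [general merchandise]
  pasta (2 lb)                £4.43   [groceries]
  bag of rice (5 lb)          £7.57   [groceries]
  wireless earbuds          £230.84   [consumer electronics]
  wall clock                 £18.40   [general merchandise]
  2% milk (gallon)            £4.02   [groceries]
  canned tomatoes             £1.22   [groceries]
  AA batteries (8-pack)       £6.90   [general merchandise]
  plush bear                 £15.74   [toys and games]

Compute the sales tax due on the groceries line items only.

Pasta (2 lb) £4.43: groceries → 3.75% + 0% city = 3.75% → £0.166125
Bag of rice (5 lb) £7.57: groceries → 3.75% + 0% city = 3.75% → £0.283875
2% milk (gallon) £4.02: groceries → 3.75% + 0% city = 3.75% → £0.15075
Canned tomatoes £1.22: groceries → 3.75% + 0% city = 3.75% → £0.04575
Tax on groceries: unrounded sum = £0.6465 → £0.65

£0.65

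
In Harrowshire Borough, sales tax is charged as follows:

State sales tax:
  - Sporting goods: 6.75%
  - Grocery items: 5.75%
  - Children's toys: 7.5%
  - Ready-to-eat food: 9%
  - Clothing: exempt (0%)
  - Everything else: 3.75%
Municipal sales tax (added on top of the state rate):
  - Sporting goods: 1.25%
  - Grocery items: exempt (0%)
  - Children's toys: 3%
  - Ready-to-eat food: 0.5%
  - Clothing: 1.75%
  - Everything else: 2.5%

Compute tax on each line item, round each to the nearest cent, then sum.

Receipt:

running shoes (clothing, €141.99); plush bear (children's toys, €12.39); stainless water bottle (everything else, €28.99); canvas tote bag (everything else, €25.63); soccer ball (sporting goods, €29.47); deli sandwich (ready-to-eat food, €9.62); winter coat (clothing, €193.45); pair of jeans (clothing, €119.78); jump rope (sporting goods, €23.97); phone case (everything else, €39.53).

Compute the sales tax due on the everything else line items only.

Stainless water bottle €28.99: everything else → 3.75% + 2.5% municipal = 6.25% → €1.81
Canvas tote bag €25.63: everything else → 3.75% + 2.5% municipal = 6.25% → €1.60
Phone case €39.53: everything else → 3.75% + 2.5% municipal = 6.25% → €2.47
Tax on everything else = €1.81 + €1.60 + €2.47 = €5.88

€5.88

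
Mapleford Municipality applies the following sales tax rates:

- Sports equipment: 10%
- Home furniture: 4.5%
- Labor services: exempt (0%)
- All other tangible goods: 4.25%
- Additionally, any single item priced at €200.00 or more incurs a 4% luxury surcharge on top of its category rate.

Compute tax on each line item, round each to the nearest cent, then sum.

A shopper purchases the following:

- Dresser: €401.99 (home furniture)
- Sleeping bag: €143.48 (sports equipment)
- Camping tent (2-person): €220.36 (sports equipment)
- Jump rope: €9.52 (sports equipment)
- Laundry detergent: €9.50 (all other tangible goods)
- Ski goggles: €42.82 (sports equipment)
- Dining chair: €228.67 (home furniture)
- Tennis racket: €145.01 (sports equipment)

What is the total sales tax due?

€118.94

Dresser €401.99: home furniture → 4.5% + 4% surcharge = 8.5% → €34.17
Sleeping bag €143.48: sports equipment → 10% → €14.35
Camping tent (2-person) €220.36: sports equipment → 10% + 4% surcharge = 14% → €30.85
Jump rope €9.52: sports equipment → 10% → €0.95
Laundry detergent €9.50: all other tangible goods → 4.25% → €0.40
Ski goggles €42.82: sports equipment → 10% → €4.28
Dining chair €228.67: home furniture → 4.5% + 4% surcharge = 8.5% → €19.44
Tennis racket €145.01: sports equipment → 10% → €14.50
Total tax = €34.17 + €14.35 + €30.85 + €0.95 + €0.40 + €4.28 + €19.44 + €14.50 = €118.94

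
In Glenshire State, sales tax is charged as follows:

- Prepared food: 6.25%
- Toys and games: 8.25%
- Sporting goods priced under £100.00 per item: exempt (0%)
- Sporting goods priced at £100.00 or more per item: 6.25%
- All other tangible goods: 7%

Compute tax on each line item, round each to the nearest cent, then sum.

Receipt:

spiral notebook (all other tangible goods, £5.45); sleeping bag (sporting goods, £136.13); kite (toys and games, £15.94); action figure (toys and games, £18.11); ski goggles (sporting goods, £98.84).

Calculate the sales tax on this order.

Spiral notebook £5.45: all other tangible goods → 7% → £0.38
Sleeping bag £136.13: sporting goods, £100.00 or more → 6.25% → £8.51
Kite £15.94: toys and games → 8.25% → £1.32
Action figure £18.11: toys and games → 8.25% → £1.49
Ski goggles £98.84: sporting goods, under £100.00 → 0% → £0.00
Total tax = £0.38 + £8.51 + £1.32 + £1.49 = £11.70

£11.70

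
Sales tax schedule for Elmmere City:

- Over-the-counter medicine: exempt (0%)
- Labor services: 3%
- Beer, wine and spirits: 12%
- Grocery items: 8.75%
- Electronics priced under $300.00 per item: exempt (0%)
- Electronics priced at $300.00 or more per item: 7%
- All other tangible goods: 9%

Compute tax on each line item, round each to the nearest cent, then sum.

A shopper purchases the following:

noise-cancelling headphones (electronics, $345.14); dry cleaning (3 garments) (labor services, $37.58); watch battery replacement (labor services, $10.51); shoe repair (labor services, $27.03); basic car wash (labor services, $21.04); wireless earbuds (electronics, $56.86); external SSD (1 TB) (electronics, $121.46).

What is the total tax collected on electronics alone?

$24.16

Noise-cancelling headphones $345.14: electronics, $300.00 or more → 7% → $24.16
Wireless earbuds $56.86: electronics, under $300.00 → 0% → $0.00
External SSD (1 TB) $121.46: electronics, under $300.00 → 0% → $0.00
Tax on electronics = $24.16 + $0.00 + $0.00 = $24.16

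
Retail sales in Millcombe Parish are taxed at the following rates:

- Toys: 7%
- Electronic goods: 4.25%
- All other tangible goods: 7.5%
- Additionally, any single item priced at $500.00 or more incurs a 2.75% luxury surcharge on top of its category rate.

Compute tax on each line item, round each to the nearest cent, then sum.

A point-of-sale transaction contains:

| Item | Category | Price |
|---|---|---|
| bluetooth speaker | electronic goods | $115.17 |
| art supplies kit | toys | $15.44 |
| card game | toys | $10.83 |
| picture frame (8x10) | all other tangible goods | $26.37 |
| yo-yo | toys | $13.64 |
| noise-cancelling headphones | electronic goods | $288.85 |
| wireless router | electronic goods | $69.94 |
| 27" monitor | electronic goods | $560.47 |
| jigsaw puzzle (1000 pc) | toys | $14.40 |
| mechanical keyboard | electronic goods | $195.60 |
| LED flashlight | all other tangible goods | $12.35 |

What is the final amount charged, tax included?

Bluetooth speaker $115.17: electronic goods → 4.25% → $4.89
Art supplies kit $15.44: toys → 7% → $1.08
Card game $10.83: toys → 7% → $0.76
Picture frame (8x10) $26.37: all other tangible goods → 7.5% → $1.98
Yo-yo $13.64: toys → 7% → $0.95
Noise-cancelling headphones $288.85: electronic goods → 4.25% → $12.28
Wireless router $69.94: electronic goods → 4.25% → $2.97
27" monitor $560.47: electronic goods → 4.25% + 2.75% surcharge = 7% → $39.23
Jigsaw puzzle (1000 pc) $14.40: toys → 7% → $1.01
Mechanical keyboard $195.60: electronic goods → 4.25% → $8.31
LED flashlight $12.35: all other tangible goods → 7.5% → $0.93
Subtotal = $1323.06; tax = $74.39; total due = $1397.45

$1397.45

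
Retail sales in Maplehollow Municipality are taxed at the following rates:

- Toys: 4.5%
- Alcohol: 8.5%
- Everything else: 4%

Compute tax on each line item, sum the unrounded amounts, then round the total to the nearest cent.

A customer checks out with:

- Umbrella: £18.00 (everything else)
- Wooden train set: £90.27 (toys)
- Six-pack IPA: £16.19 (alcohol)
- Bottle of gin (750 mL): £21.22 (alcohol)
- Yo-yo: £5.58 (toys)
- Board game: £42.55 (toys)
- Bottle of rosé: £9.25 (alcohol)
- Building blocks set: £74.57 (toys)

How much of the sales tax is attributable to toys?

Wooden train set £90.27: toys → 4.5% → £4.06215
Yo-yo £5.58: toys → 4.5% → £0.2511
Board game £42.55: toys → 4.5% → £1.91475
Building blocks set £74.57: toys → 4.5% → £3.35565
Tax on toys: unrounded sum = £9.58365 → £9.58

£9.58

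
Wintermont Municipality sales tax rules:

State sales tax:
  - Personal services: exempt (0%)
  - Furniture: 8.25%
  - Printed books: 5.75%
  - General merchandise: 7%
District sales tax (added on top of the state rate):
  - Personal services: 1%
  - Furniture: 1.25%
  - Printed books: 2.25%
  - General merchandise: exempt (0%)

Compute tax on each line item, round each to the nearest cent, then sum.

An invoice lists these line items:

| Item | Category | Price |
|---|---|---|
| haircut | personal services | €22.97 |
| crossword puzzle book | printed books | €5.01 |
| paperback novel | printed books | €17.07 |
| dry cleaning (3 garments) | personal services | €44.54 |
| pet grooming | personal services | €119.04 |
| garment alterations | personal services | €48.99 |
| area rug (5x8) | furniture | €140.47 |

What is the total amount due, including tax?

€415.56

Haircut €22.97: personal services → 0% + 1% district = 1% → €0.23
Crossword puzzle book €5.01: printed books → 5.75% + 2.25% district = 8% → €0.40
Paperback novel €17.07: printed books → 5.75% + 2.25% district = 8% → €1.37
Dry cleaning (3 garments) €44.54: personal services → 0% + 1% district = 1% → €0.45
Pet grooming €119.04: personal services → 0% + 1% district = 1% → €1.19
Garment alterations €48.99: personal services → 0% + 1% district = 1% → €0.49
Area rug (5x8) €140.47: furniture → 8.25% + 1.25% district = 9.5% → €13.34
Subtotal = €398.09; tax = €17.47; total due = €415.56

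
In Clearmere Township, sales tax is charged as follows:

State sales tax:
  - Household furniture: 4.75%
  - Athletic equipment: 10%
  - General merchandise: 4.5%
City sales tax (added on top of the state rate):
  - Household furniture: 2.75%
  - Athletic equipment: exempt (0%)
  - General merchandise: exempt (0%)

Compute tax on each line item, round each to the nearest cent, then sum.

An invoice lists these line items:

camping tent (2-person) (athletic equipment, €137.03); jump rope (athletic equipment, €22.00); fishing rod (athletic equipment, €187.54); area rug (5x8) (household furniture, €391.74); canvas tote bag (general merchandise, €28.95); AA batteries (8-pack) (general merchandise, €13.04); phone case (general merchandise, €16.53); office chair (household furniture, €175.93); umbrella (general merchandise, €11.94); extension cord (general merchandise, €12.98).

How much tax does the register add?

Camping tent (2-person) €137.03: athletic equipment → 10% + 0% city = 10% → €13.70
Jump rope €22.00: athletic equipment → 10% + 0% city = 10% → €2.20
Fishing rod €187.54: athletic equipment → 10% + 0% city = 10% → €18.75
Area rug (5x8) €391.74: household furniture → 4.75% + 2.75% city = 7.5% → €29.38
Canvas tote bag €28.95: general merchandise → 4.5% + 0% city = 4.5% → €1.30
AA batteries (8-pack) €13.04: general merchandise → 4.5% + 0% city = 4.5% → €0.59
Phone case €16.53: general merchandise → 4.5% + 0% city = 4.5% → €0.74
Office chair €175.93: household furniture → 4.75% + 2.75% city = 7.5% → €13.19
Umbrella €11.94: general merchandise → 4.5% + 0% city = 4.5% → €0.54
Extension cord €12.98: general merchandise → 4.5% + 0% city = 4.5% → €0.58
Total tax = €13.70 + €2.20 + €18.75 + €29.38 + €1.30 + €0.59 + €0.74 + €13.19 + €0.54 + €0.58 = €80.97

€80.97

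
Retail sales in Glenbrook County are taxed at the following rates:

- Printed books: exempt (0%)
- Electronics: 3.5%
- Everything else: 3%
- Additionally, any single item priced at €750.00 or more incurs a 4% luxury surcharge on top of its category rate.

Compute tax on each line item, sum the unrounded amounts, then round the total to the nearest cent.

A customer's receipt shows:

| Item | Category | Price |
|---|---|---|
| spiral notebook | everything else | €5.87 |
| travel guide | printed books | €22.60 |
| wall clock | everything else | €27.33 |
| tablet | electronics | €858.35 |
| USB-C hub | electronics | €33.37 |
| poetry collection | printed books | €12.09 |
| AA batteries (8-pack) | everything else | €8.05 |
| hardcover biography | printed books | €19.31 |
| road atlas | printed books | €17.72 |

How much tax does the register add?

Spiral notebook €5.87: everything else → 3% → €0.1761
Travel guide €22.60: printed books → 0% → €0.00
Wall clock €27.33: everything else → 3% → €0.8199
Tablet €858.35: electronics → 3.5% + 4% surcharge = 7.5% → €64.37625
USB-C hub €33.37: electronics → 3.5% → €1.16795
Poetry collection €12.09: printed books → 0% → €0.00
AA batteries (8-pack) €8.05: everything else → 3% → €0.2415
Hardcover biography €19.31: printed books → 0% → €0.00
Road atlas €17.72: printed books → 0% → €0.00
Unrounded tax sum = €66.7817 → €66.78

€66.78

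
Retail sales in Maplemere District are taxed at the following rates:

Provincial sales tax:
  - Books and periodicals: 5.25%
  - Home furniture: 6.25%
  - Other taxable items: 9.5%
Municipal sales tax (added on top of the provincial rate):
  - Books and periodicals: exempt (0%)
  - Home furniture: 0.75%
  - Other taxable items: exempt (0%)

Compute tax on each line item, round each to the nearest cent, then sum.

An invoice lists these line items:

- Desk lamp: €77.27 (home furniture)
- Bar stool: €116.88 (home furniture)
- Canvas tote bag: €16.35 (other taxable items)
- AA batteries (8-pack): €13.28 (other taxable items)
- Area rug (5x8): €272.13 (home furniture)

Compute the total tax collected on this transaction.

€35.45

Desk lamp €77.27: home furniture → 6.25% + 0.75% municipal = 7% → €5.41
Bar stool €116.88: home furniture → 6.25% + 0.75% municipal = 7% → €8.18
Canvas tote bag €16.35: other taxable items → 9.5% + 0% municipal = 9.5% → €1.55
AA batteries (8-pack) €13.28: other taxable items → 9.5% + 0% municipal = 9.5% → €1.26
Area rug (5x8) €272.13: home furniture → 6.25% + 0.75% municipal = 7% → €19.05
Total tax = €5.41 + €8.18 + €1.55 + €1.26 + €19.05 = €35.45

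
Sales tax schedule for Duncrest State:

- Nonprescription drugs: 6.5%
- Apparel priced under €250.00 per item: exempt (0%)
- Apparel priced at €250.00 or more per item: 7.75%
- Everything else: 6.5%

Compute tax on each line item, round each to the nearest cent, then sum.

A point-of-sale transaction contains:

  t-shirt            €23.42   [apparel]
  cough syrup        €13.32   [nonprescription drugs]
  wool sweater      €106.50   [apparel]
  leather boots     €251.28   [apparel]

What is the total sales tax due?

T-shirt €23.42: apparel, under €250.00 → 0% → €0.00
Cough syrup €13.32: nonprescription drugs → 6.5% → €0.87
Wool sweater €106.50: apparel, under €250.00 → 0% → €0.00
Leather boots €251.28: apparel, €250.00 or more → 7.75% → €19.47
Total tax = €0.87 + €19.47 = €20.34

€20.34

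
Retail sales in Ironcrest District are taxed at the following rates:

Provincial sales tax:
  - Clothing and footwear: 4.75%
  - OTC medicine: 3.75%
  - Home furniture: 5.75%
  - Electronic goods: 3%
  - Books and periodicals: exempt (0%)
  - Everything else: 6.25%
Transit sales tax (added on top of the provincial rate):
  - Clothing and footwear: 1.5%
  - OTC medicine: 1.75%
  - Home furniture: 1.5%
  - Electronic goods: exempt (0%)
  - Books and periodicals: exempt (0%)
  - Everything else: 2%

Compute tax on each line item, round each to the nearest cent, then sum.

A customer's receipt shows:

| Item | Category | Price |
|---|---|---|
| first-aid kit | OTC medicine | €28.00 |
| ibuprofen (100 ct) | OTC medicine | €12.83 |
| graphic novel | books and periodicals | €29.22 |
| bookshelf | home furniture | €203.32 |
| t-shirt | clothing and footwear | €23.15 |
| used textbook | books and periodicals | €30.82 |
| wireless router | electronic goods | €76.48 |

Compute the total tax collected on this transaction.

First-aid kit €28.00: OTC medicine → 3.75% + 1.75% transit = 5.5% → €1.54
Ibuprofen (100 ct) €12.83: OTC medicine → 3.75% + 1.75% transit = 5.5% → €0.71
Graphic novel €29.22: books and periodicals → 0% + 0% transit = 0% → €0.00
Bookshelf €203.32: home furniture → 5.75% + 1.5% transit = 7.25% → €14.74
T-shirt €23.15: clothing and footwear → 4.75% + 1.5% transit = 6.25% → €1.45
Used textbook €30.82: books and periodicals → 0% + 0% transit = 0% → €0.00
Wireless router €76.48: electronic goods → 3% + 0% transit = 3% → €2.29
Total tax = €1.54 + €0.71 + €14.74 + €1.45 + €2.29 = €20.73

€20.73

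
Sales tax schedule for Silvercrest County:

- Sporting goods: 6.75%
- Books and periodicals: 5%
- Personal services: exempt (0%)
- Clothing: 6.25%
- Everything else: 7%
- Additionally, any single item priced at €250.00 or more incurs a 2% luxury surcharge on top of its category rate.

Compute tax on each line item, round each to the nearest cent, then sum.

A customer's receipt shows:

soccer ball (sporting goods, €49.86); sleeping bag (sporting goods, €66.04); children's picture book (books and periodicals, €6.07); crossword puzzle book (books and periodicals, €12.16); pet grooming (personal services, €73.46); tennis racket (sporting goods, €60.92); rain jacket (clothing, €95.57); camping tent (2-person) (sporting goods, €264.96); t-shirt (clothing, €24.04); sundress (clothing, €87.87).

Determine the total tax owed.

€48.99

Soccer ball €49.86: sporting goods → 6.75% → €3.37
Sleeping bag €66.04: sporting goods → 6.75% → €4.46
Children's picture book €6.07: books and periodicals → 5% → €0.30
Crossword puzzle book €12.16: books and periodicals → 5% → €0.61
Pet grooming €73.46: personal services → 0% → €0.00
Tennis racket €60.92: sporting goods → 6.75% → €4.11
Rain jacket €95.57: clothing → 6.25% → €5.97
Camping tent (2-person) €264.96: sporting goods → 6.75% + 2% surcharge = 8.75% → €23.18
T-shirt €24.04: clothing → 6.25% → €1.50
Sundress €87.87: clothing → 6.25% → €5.49
Total tax = €3.37 + €4.46 + €0.30 + €0.61 + €4.11 + €5.97 + €23.18 + €1.50 + €5.49 = €48.99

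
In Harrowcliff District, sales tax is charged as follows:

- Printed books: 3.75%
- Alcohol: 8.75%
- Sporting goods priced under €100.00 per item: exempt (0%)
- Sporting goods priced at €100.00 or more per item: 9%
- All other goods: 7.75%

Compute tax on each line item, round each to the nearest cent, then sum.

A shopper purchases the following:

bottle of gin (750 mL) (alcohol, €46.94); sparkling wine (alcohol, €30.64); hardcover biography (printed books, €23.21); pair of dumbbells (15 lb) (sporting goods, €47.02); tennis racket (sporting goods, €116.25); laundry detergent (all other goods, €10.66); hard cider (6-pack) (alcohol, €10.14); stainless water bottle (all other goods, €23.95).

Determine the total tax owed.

Bottle of gin (750 mL) €46.94: alcohol → 8.75% → €4.11
Sparkling wine €30.64: alcohol → 8.75% → €2.68
Hardcover biography €23.21: printed books → 3.75% → €0.87
Pair of dumbbells (15 lb) €47.02: sporting goods, under €100.00 → 0% → €0.00
Tennis racket €116.25: sporting goods, €100.00 or more → 9% → €10.46
Laundry detergent €10.66: all other goods → 7.75% → €0.83
Hard cider (6-pack) €10.14: alcohol → 8.75% → €0.89
Stainless water bottle €23.95: all other goods → 7.75% → €1.86
Total tax = €4.11 + €2.68 + €0.87 + €10.46 + €0.83 + €0.89 + €1.86 = €21.70

€21.70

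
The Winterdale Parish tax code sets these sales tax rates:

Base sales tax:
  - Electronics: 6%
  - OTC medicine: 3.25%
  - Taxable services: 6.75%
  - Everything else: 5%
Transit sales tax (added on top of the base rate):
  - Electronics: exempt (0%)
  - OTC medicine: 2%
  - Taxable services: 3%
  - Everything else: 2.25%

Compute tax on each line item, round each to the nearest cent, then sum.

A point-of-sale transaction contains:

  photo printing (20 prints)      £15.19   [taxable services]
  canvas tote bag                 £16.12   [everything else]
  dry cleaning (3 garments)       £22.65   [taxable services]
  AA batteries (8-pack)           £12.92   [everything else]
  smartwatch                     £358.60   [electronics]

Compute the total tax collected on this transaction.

£27.32

Photo printing (20 prints) £15.19: taxable services → 6.75% + 3% transit = 9.75% → £1.48
Canvas tote bag £16.12: everything else → 5% + 2.25% transit = 7.25% → £1.17
Dry cleaning (3 garments) £22.65: taxable services → 6.75% + 3% transit = 9.75% → £2.21
AA batteries (8-pack) £12.92: everything else → 5% + 2.25% transit = 7.25% → £0.94
Smartwatch £358.60: electronics → 6% + 0% transit = 6% → £21.52
Total tax = £1.48 + £1.17 + £2.21 + £0.94 + £21.52 = £27.32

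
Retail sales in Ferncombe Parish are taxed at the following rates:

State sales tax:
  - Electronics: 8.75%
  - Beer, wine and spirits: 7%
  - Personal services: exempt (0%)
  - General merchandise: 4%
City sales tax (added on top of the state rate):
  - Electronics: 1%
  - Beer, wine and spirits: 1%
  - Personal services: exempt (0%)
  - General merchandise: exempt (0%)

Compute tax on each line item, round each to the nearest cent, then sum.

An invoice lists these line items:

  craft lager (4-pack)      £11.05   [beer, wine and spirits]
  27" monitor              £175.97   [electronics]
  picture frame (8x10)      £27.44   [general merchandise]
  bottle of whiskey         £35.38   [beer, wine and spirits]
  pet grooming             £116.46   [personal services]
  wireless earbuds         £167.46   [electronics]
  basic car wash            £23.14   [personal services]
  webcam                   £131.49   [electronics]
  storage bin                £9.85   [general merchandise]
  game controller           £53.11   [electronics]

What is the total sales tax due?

Craft lager (4-pack) £11.05: beer, wine and spirits → 7% + 1% city = 8% → £0.88
27" monitor £175.97: electronics → 8.75% + 1% city = 9.75% → £17.16
Picture frame (8x10) £27.44: general merchandise → 4% + 0% city = 4% → £1.10
Bottle of whiskey £35.38: beer, wine and spirits → 7% + 1% city = 8% → £2.83
Pet grooming £116.46: personal services → 0% + 0% city = 0% → £0.00
Wireless earbuds £167.46: electronics → 8.75% + 1% city = 9.75% → £16.33
Basic car wash £23.14: personal services → 0% + 0% city = 0% → £0.00
Webcam £131.49: electronics → 8.75% + 1% city = 9.75% → £12.82
Storage bin £9.85: general merchandise → 4% + 0% city = 4% → £0.39
Game controller £53.11: electronics → 8.75% + 1% city = 9.75% → £5.18
Total tax = £0.88 + £17.16 + £1.10 + £2.83 + £16.33 + £12.82 + £0.39 + £5.18 = £56.69

£56.69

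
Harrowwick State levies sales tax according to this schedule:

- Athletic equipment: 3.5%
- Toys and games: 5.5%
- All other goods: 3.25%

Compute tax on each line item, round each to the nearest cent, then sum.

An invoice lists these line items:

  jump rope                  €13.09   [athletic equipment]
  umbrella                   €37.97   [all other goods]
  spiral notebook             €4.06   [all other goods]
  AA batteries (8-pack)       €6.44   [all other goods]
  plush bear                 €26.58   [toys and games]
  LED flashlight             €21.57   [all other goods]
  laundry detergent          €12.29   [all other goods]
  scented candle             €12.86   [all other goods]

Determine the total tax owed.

€5.01

Jump rope €13.09: athletic equipment → 3.5% → €0.46
Umbrella €37.97: all other goods → 3.25% → €1.23
Spiral notebook €4.06: all other goods → 3.25% → €0.13
AA batteries (8-pack) €6.44: all other goods → 3.25% → €0.21
Plush bear €26.58: toys and games → 5.5% → €1.46
LED flashlight €21.57: all other goods → 3.25% → €0.70
Laundry detergent €12.29: all other goods → 3.25% → €0.40
Scented candle €12.86: all other goods → 3.25% → €0.42
Total tax = €0.46 + €1.23 + €0.13 + €0.21 + €1.46 + €0.70 + €0.40 + €0.42 = €5.01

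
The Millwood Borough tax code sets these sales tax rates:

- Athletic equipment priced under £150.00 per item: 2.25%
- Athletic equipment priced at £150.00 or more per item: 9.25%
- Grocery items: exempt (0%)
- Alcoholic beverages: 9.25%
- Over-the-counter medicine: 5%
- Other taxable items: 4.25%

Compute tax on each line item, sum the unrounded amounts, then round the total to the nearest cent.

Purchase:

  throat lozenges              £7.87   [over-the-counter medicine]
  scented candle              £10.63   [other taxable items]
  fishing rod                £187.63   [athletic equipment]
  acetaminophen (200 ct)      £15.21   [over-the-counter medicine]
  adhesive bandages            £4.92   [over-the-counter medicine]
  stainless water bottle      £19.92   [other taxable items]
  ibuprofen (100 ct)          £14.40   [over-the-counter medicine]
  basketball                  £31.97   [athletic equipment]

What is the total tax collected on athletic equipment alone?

£18.08

Fishing rod £187.63: athletic equipment, £150.00 or more → 9.25% → £17.355775
Basketball £31.97: athletic equipment, under £150.00 → 2.25% → £0.719325
Tax on athletic equipment: unrounded sum = £18.0751 → £18.08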